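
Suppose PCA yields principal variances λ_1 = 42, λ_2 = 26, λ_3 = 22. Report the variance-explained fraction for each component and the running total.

Step 1 — total variance = trace(Sigma) = Σ λ_i = 42 + 26 + 22 = 90.

Step 2 — fraction explained by component i = λ_i / Σ λ:
  PC1: 42/90 = 0.4667
  PC2: 26/90 = 0.2889
  PC3: 22/90 = 0.2444

Step 3 — cumulative fraction after k components = (λ_1 + ... + λ_k) / Σ λ:
  k = 1: 42/90 = 0.4667
  k = 2: (42 + 26)/90 = 68/90 = 0.7556
  k = 3: (42 + 26 + 22)/90 = 90/90 = 1

Summary (fraction, with percent):

explained: PC1 0.4667 (46.67%), PC2 0.2889 (28.89%), PC3 0.2444 (24.44%);  cumulative: 0.4667, 0.7556, 1


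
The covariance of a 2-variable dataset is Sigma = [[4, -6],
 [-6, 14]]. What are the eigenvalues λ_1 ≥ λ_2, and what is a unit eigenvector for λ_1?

Step 1 — characteristic polynomial of 2×2 Sigma:
  det(Sigma - λI) = λ² - trace · λ + det = 0.
  trace = 4 + 14 = 18, det = 4·14 - (-6)² = 20.
Step 2 — discriminant:
  Δ = trace² - 4·det = 324 - 80 = 244.
Step 3 — eigenvalues:
  λ = (trace ± √Δ)/2 = (18 ± 15.6205)/2,
  λ_1 = 16.8102,  λ_2 = 1.1898.

Step 4 — unit eigenvector for λ_1: solve (Sigma - λ_1 I)v = 0. First row:
  (4 - 16.8102)·v_x + (-6)·v_y = 0, i.e. (-12.8102)·v_x + (-6)·v_y = 0,
  so v ∝ (b, λ_1 - a) = (-6, 12.8102); multiply by -1 so the first entry is positive: u = (6, -12.8102).
  ||u|| = √((6)² + (-12.8102)²) = √(200.1025) ≈ 14.1458,
  v_1 = u/||u|| ≈ (0.4242, -0.9056) (||v_1|| = 1).

λ_1 = 16.8102,  λ_2 = 1.1898;  v_1 ≈ (0.4242, -0.9056)


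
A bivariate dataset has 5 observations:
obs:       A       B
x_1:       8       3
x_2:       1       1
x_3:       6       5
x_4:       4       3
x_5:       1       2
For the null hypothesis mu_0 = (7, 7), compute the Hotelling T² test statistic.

Step 1 — sample mean vector:
  mean(A) = (8 + 1 + 6 + 4 + 1) / 5 = 20/5 = 4
  mean(B) = (3 + 1 + 5 + 3 + 2) / 5 = 14/5 = 2.8
  x̄ = (4, 2.8),  deviation x̄ - mu_0 = (4, 2.8) - (7, 7) = (-3, -4.2).

Step 2 — sample covariance matrix, S[i,j] = (1/(n-1)) · Σ_k (x_{k,i} - mean_i) · (x_{k,j} - mean_j), divisor n-1 = 4:
  S[A,A] = ((4)·(4) + (-3)·(-3) + (2)·(2) + (0)·(0) + (-3)·(-3)) / 4 = 38/4 = 9.5
  S[A,B] = ((4)·(0.2) + (-3)·(-1.8) + (2)·(2.2) + (0)·(0.2) + (-3)·(-0.8)) / 4 = 13/4 = 3.25
  S[B,B] = ((0.2)·(0.2) + (-1.8)·(-1.8) + (2.2)·(2.2) + (0.2)·(0.2) + (-0.8)·(-0.8)) / 4 = 8.8/4 = 2.2
  S = [[9.5, 3.25],
 [3.25, 2.2]].

Step 3 — invert S. det(S) = 9.5·2.2 - (3.25)² = 10.3375.
  S^{-1} = (1/det) · [[d, -b], [-b, a]] = [[0.2128, -0.3144],
 [-0.3144, 0.919]].

Step 4 — quadratic form (x̄ - mu_0)^T · S^{-1} · (x̄ - mu_0):
  S^{-1} · (x̄ - mu_0) = (0.682, -2.9166),
  (x̄ - mu_0)^T · [...] = (-3)·(0.682) + (-4.2)·(-2.9166) = 10.2036.

Step 5 — scale by n: T² = 5 · 10.2036 = 51.0181.

T² ≈ 51.0181


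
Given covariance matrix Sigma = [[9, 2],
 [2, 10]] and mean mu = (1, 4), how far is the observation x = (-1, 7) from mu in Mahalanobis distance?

Step 1 — centre the observation: (x - mu) = (-2, 3).

Step 2 — invert Sigma. det(Sigma) = 9·10 - (2)² = 86.
  Sigma^{-1} = (1/det) · [[d, -b], [-b, a]] = [[0.1163, -0.0233],
 [-0.0233, 0.1047]].

Step 3 — form the quadratic (x - mu)^T · Sigma^{-1} · (x - mu):
  Sigma^{-1} · (x - mu) = (-0.3023, 0.3605).
  (x - mu)^T · [Sigma^{-1} · (x - mu)] = (-2)·(-0.3023) + (3)·(0.3605) = 1.686.

Step 4 — take square root: d = √(1.686) ≈ 1.2985.

d(x, mu) = √(1.686) ≈ 1.2985


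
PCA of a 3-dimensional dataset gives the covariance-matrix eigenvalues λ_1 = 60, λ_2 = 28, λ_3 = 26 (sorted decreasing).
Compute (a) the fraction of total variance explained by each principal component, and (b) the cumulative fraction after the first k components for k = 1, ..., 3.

Step 1 — total variance = trace(Sigma) = Σ λ_i = 60 + 28 + 26 = 114.

Step 2 — fraction explained by component i = λ_i / Σ λ:
  PC1: 60/114 = 0.5263
  PC2: 28/114 = 0.2456
  PC3: 26/114 = 0.2281

Step 3 — cumulative fraction after k components = (λ_1 + ... + λ_k) / Σ λ:
  k = 1: 60/114 = 0.5263
  k = 2: (60 + 28)/114 = 88/114 = 0.7719
  k = 3: (60 + 28 + 26)/114 = 114/114 = 1

Summary (fraction, with percent):

explained: PC1 0.5263 (52.63%), PC2 0.2456 (24.56%), PC3 0.2281 (22.81%);  cumulative: 0.5263, 0.7719, 1


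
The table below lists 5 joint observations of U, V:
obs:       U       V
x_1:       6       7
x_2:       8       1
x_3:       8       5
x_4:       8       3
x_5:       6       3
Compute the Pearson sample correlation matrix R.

Step 1 — column means:
  mean(U) = (6 + 8 + 8 + 8 + 6) / 5 = 36/5 = 7.2
  mean(V) = (7 + 1 + 5 + 3 + 3) / 5 = 19/5 = 3.8

Step 2 — sample variances and covariances s[i,j] = (1/(n-1)) · Σ_k (x_{k,i} - mean_i) · (x_{k,j} - mean_j), with n-1 = 4:
  s[U,U] = ((-1.2)·(-1.2) + (0.8)·(0.8) + (0.8)·(0.8) + (0.8)·(0.8) + (-1.2)·(-1.2)) / 4 = 4.8/4 = 1.2
  s[U,V] = ((-1.2)·(3.2) + (0.8)·(-2.8) + (0.8)·(1.2) + (0.8)·(-0.8) + (-1.2)·(-0.8)) / 4 = -4.8/4 = -1.2
  s[V,V] = ((3.2)·(3.2) + (-2.8)·(-2.8) + (1.2)·(1.2) + (-0.8)·(-0.8) + (-0.8)·(-0.8)) / 4 = 20.8/4 = 5.2
  Sample standard deviations s_i = √(s[i,i]):
  s(U) = √(1.2) = 1.0954
  s(V) = √(5.2) = 2.2804

Step 3 — r_{ij} = s_{ij} / (s_i · s_j):
  r[U,U] = 1 (diagonal).
  r[U,V] = -1.2 / (1.0954 · 2.2804) = -1.2 / 2.498 = -0.4804
  r[V,V] = 1 (diagonal).

R is symmetric with unit diagonal. Assembling:

R = [[1, -0.4804],
 [-0.4804, 1]]


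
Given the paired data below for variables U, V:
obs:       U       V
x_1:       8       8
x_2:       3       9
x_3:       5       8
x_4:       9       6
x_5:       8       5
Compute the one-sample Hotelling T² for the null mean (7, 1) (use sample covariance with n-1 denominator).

Step 1 — sample mean vector:
  mean(U) = (8 + 3 + 5 + 9 + 8) / 5 = 33/5 = 6.6
  mean(V) = (8 + 9 + 8 + 6 + 5) / 5 = 36/5 = 7.2
  x̄ = (6.6, 7.2),  deviation x̄ - mu_0 = (6.6, 7.2) - (7, 1) = (-0.4, 6.2).

Step 2 — sample covariance matrix, S[i,j] = (1/(n-1)) · Σ_k (x_{k,i} - mean_i) · (x_{k,j} - mean_j), divisor n-1 = 4:
  S[U,U] = ((1.4)·(1.4) + (-3.6)·(-3.6) + (-1.6)·(-1.6) + (2.4)·(2.4) + (1.4)·(1.4)) / 4 = 25.2/4 = 6.3
  S[U,V] = ((1.4)·(0.8) + (-3.6)·(1.8) + (-1.6)·(0.8) + (2.4)·(-1.2) + (1.4)·(-2.2)) / 4 = -12.6/4 = -3.15
  S[V,V] = ((0.8)·(0.8) + (1.8)·(1.8) + (0.8)·(0.8) + (-1.2)·(-1.2) + (-2.2)·(-2.2)) / 4 = 10.8/4 = 2.7
  S = [[6.3, -3.15],
 [-3.15, 2.7]].

Step 3 — invert S. det(S) = 6.3·2.7 - (-3.15)² = 7.0875.
  S^{-1} = (1/det) · [[d, -b], [-b, a]] = [[0.381, 0.4444],
 [0.4444, 0.8889]].

Step 4 — quadratic form (x̄ - mu_0)^T · S^{-1} · (x̄ - mu_0):
  S^{-1} · (x̄ - mu_0) = (2.6032, 5.3333),
  (x̄ - mu_0)^T · [...] = (-0.4)·(2.6032) + (6.2)·(5.3333) = 32.0254.

Step 5 — scale by n: T² = 5 · 32.0254 = 160.127.

T² ≈ 160.127


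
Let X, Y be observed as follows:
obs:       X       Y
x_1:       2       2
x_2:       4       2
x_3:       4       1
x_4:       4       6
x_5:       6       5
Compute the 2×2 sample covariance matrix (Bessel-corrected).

Step 1 — column means:
  mean(X) = (2 + 4 + 4 + 4 + 6) / 5 = 20/5 = 4
  mean(Y) = (2 + 2 + 1 + 6 + 5) / 5 = 16/5 = 3.2

Step 2 — sample covariance S[i,j] = (1/(n-1)) · Σ_k (x_{k,i} - mean_i) · (x_{k,j} - mean_j), with n-1 = 4.
  S[X,X] = ((-2)·(-2) + (0)·(0) + (0)·(0) + (0)·(0) + (2)·(2)) / 4 = 8/4 = 2
  S[X,Y] = ((-2)·(-1.2) + (0)·(-1.2) + (0)·(-2.2) + (0)·(2.8) + (2)·(1.8)) / 4 = 6/4 = 1.5
  S[Y,Y] = ((-1.2)·(-1.2) + (-1.2)·(-1.2) + (-2.2)·(-2.2) + (2.8)·(2.8) + (1.8)·(1.8)) / 4 = 18.8/4 = 4.7

S is symmetric (S[j,i] = S[i,j]). Assembling:

S = [[2, 1.5],
 [1.5, 4.7]]


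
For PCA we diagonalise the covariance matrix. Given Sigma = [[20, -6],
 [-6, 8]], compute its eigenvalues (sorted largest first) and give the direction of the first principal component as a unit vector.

Step 1 — characteristic polynomial of 2×2 Sigma:
  det(Sigma - λI) = λ² - trace · λ + det = 0.
  trace = 20 + 8 = 28, det = 20·8 - (-6)² = 124.
Step 2 — discriminant:
  Δ = trace² - 4·det = 784 - 496 = 288.
Step 3 — eigenvalues:
  λ = (trace ± √Δ)/2 = (28 ± 16.9706)/2,
  λ_1 = 22.4853,  λ_2 = 5.5147.

Step 4 — unit eigenvector for λ_1: solve (Sigma - λ_1 I)v = 0. First row:
  (20 - 22.4853)·v_x + (-6)·v_y = 0, i.e. (-2.4853)·v_x + (-6)·v_y = 0,
  so v ∝ (b, λ_1 - a) = (-6, 2.4853); multiply by -1 so the first entry is positive: u = (6, -2.4853).
  ||u|| = √((6)² + (-2.4853)²) = √(42.1766) ≈ 6.4944,
  v_1 = u/||u|| ≈ (0.9239, -0.3827) (||v_1|| = 1).

λ_1 = 22.4853,  λ_2 = 5.5147;  v_1 ≈ (0.9239, -0.3827)


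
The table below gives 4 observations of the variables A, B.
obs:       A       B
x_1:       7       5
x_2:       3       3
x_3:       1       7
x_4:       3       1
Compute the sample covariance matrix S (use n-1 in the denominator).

Step 1 — column means:
  mean(A) = (7 + 3 + 1 + 3) / 4 = 14/4 = 3.5
  mean(B) = (5 + 3 + 7 + 1) / 4 = 16/4 = 4

Step 2 — sample covariance S[i,j] = (1/(n-1)) · Σ_k (x_{k,i} - mean_i) · (x_{k,j} - mean_j), with n-1 = 3.
  S[A,A] = ((3.5)·(3.5) + (-0.5)·(-0.5) + (-2.5)·(-2.5) + (-0.5)·(-0.5)) / 3 = 19/3 = 6.3333
  S[A,B] = ((3.5)·(1) + (-0.5)·(-1) + (-2.5)·(3) + (-0.5)·(-3)) / 3 = -2/3 = -0.6667
  S[B,B] = ((1)·(1) + (-1)·(-1) + (3)·(3) + (-3)·(-3)) / 3 = 20/3 = 6.6667

S is symmetric (S[j,i] = S[i,j]). Assembling:

S = [[6.3333, -0.6667],
 [-0.6667, 6.6667]]


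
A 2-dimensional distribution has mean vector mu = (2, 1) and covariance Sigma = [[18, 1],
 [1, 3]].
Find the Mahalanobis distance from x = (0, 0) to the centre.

Step 1 — centre the observation: (x - mu) = (-2, -1).

Step 2 — invert Sigma. det(Sigma) = 18·3 - (1)² = 53.
  Sigma^{-1} = (1/det) · [[d, -b], [-b, a]] = [[0.0566, -0.0189],
 [-0.0189, 0.3396]].

Step 3 — form the quadratic (x - mu)^T · Sigma^{-1} · (x - mu):
  Sigma^{-1} · (x - mu) = (-0.0943, -0.3019).
  (x - mu)^T · [Sigma^{-1} · (x - mu)] = (-2)·(-0.0943) + (-1)·(-0.3019) = 0.4906.

Step 4 — take square root: d = √(0.4906) ≈ 0.7004.

d(x, mu) = √(0.4906) ≈ 0.7004


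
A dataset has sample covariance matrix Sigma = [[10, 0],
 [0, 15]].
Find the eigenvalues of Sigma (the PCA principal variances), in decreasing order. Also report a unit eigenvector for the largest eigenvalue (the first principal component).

Step 1 — characteristic polynomial of 2×2 Sigma:
  det(Sigma - λI) = λ² - trace · λ + det = 0.
  trace = 10 + 15 = 25, det = 10·15 - (0)² = 150.
Step 2 — discriminant:
  Δ = trace² - 4·det = 625 - 600 = 25.
Step 3 — eigenvalues:
  λ = (trace ± √Δ)/2 = (25 ± 5)/2,
  λ_1 = 15,  λ_2 = 10.

Step 4 — unit eigenvector for λ_1: Sigma is diagonal, so its eigenvectors are the coordinate axes. λ_1 = 15 is the diagonal entry on the second coordinate axis, hence
  v_1 = (0, 1) (||v_1|| = 1).

λ_1 = 15,  λ_2 = 10;  v_1 ≈ (0, 1)


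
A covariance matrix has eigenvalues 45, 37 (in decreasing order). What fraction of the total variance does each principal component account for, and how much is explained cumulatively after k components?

Step 1 — total variance = trace(Sigma) = Σ λ_i = 45 + 37 = 82.

Step 2 — fraction explained by component i = λ_i / Σ λ:
  PC1: 45/82 = 0.5488
  PC2: 37/82 = 0.4512

Step 3 — cumulative fraction after k components = (λ_1 + ... + λ_k) / Σ λ:
  k = 1: 45/82 = 0.5488
  k = 2: (45 + 37)/82 = 82/82 = 1

Summary (fraction, with percent):

explained: PC1 0.5488 (54.88%), PC2 0.4512 (45.12%);  cumulative: 0.5488, 1


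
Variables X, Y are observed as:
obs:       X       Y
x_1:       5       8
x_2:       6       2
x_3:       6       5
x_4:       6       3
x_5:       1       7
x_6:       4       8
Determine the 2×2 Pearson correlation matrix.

Step 1 — column means:
  mean(X) = (5 + 6 + 6 + 6 + 1 + 4) / 6 = 28/6 = 4.6667
  mean(Y) = (8 + 2 + 5 + 3 + 7 + 8) / 6 = 33/6 = 5.5

Step 2 — sample variances and covariances s[i,j] = (1/(n-1)) · Σ_k (x_{k,i} - mean_i) · (x_{k,j} - mean_j), with n-1 = 5:
  s[X,X] = ((0.3333)·(0.3333) + (1.3333)·(1.3333) + (1.3333)·(1.3333) + (1.3333)·(1.3333) + (-3.6667)·(-3.6667) + (-0.6667)·(-0.6667)) / 5 = 19.3333/5 = 3.8667
  s[X,Y] = ((0.3333)·(2.5) + (1.3333)·(-3.5) + (1.3333)·(-0.5) + (1.3333)·(-2.5) + (-3.6667)·(1.5) + (-0.6667)·(2.5)) / 5 = -15/5 = -3
  s[Y,Y] = ((2.5)·(2.5) + (-3.5)·(-3.5) + (-0.5)·(-0.5) + (-2.5)·(-2.5) + (1.5)·(1.5) + (2.5)·(2.5)) / 5 = 33.5/5 = 6.7
  Sample standard deviations s_i = √(s[i,i]):
  s(X) = √(3.8667) = 1.9664
  s(Y) = √(6.7) = 2.5884

Step 3 — r_{ij} = s_{ij} / (s_i · s_j):
  r[X,X] = 1 (diagonal).
  r[X,Y] = -3 / (1.9664 · 2.5884) = -3 / 5.0899 = -0.5894
  r[Y,Y] = 1 (diagonal).

R is symmetric with unit diagonal. Assembling:

R = [[1, -0.5894],
 [-0.5894, 1]]


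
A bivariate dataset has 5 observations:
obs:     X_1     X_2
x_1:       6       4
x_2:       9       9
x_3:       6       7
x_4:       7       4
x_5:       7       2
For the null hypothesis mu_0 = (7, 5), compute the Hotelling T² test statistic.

Step 1 — sample mean vector:
  mean(X_1) = (6 + 9 + 6 + 7 + 7) / 5 = 35/5 = 7
  mean(X_2) = (4 + 9 + 7 + 4 + 2) / 5 = 26/5 = 5.2
  x̄ = (7, 5.2),  deviation x̄ - mu_0 = (7, 5.2) - (7, 5) = (0, 0.2).

Step 2 — sample covariance matrix, S[i,j] = (1/(n-1)) · Σ_k (x_{k,i} - mean_i) · (x_{k,j} - mean_j), divisor n-1 = 4:
  S[X_1,X_1] = ((-1)·(-1) + (2)·(2) + (-1)·(-1) + (0)·(0) + (0)·(0)) / 4 = 6/4 = 1.5
  S[X_1,X_2] = ((-1)·(-1.2) + (2)·(3.8) + (-1)·(1.8) + (0)·(-1.2) + (0)·(-3.2)) / 4 = 7/4 = 1.75
  S[X_2,X_2] = ((-1.2)·(-1.2) + (3.8)·(3.8) + (1.8)·(1.8) + (-1.2)·(-1.2) + (-3.2)·(-3.2)) / 4 = 30.8/4 = 7.7
  S = [[1.5, 1.75],
 [1.75, 7.7]].

Step 3 — invert S. det(S) = 1.5·7.7 - (1.75)² = 8.4875.
  S^{-1} = (1/det) · [[d, -b], [-b, a]] = [[0.9072, -0.2062],
 [-0.2062, 0.1767]].

Step 4 — quadratic form (x̄ - mu_0)^T · S^{-1} · (x̄ - mu_0):
  S^{-1} · (x̄ - mu_0) = (-0.0412, 0.0353),
  (x̄ - mu_0)^T · [...] = (0)·(-0.0412) + (0.2)·(0.0353) = 0.0071.

Step 5 — scale by n: T² = 5 · 0.0071 = 0.0353.

T² ≈ 0.0353


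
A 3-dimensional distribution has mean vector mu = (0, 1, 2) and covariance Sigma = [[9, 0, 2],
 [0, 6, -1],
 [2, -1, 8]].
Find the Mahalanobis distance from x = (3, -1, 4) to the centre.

Step 1 — centre the observation: (x - mu) = (3, -2, 2).

Step 2 — invert Sigma (cofactor / det for 3×3, or solve directly):
  Sigma^{-1} = [[0.1178, -0.005, -0.0301],
 [-0.005, 0.1704, 0.0226],
 [-0.0301, 0.0226, 0.1353]].

Step 3 — form the quadratic (x - mu)^T · Sigma^{-1} · (x - mu):
  Sigma^{-1} · (x - mu) = (0.3033, -0.3108, 0.1353).
  (x - mu)^T · [Sigma^{-1} · (x - mu)] = (3)·(0.3033) + (-2)·(-0.3108) + (2)·(0.1353) = 1.802.

Step 4 — take square root: d = √(1.802) ≈ 1.3424.

d(x, mu) = √(1.802) ≈ 1.3424


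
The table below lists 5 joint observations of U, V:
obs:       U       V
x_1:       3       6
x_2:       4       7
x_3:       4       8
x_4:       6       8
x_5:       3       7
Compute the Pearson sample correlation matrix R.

Step 1 — column means:
  mean(U) = (3 + 4 + 4 + 6 + 3) / 5 = 20/5 = 4
  mean(V) = (6 + 7 + 8 + 8 + 7) / 5 = 36/5 = 7.2

Step 2 — sample variances and covariances s[i,j] = (1/(n-1)) · Σ_k (x_{k,i} - mean_i) · (x_{k,j} - mean_j), with n-1 = 4:
  s[U,U] = ((-1)·(-1) + (0)·(0) + (0)·(0) + (2)·(2) + (-1)·(-1)) / 4 = 6/4 = 1.5
  s[U,V] = ((-1)·(-1.2) + (0)·(-0.2) + (0)·(0.8) + (2)·(0.8) + (-1)·(-0.2)) / 4 = 3/4 = 0.75
  s[V,V] = ((-1.2)·(-1.2) + (-0.2)·(-0.2) + (0.8)·(0.8) + (0.8)·(0.8) + (-0.2)·(-0.2)) / 4 = 2.8/4 = 0.7
  Sample standard deviations s_i = √(s[i,i]):
  s(U) = √(1.5) = 1.2247
  s(V) = √(0.7) = 0.8367

Step 3 — r_{ij} = s_{ij} / (s_i · s_j):
  r[U,U] = 1 (diagonal).
  r[U,V] = 0.75 / (1.2247 · 0.8367) = 0.75 / 1.0247 = 0.7319
  r[V,V] = 1 (diagonal).

R is symmetric with unit diagonal. Assembling:

R = [[1, 0.7319],
 [0.7319, 1]]


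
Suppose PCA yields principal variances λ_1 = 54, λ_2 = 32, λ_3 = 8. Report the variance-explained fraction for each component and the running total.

Step 1 — total variance = trace(Sigma) = Σ λ_i = 54 + 32 + 8 = 94.

Step 2 — fraction explained by component i = λ_i / Σ λ:
  PC1: 54/94 = 0.5745
  PC2: 32/94 = 0.3404
  PC3: 8/94 = 0.0851

Step 3 — cumulative fraction after k components = (λ_1 + ... + λ_k) / Σ λ:
  k = 1: 54/94 = 0.5745
  k = 2: (54 + 32)/94 = 86/94 = 0.9149
  k = 3: (54 + 32 + 8)/94 = 94/94 = 1

Summary (fraction, with percent):

explained: PC1 0.5745 (57.45%), PC2 0.3404 (34.04%), PC3 0.0851 (8.51%);  cumulative: 0.5745, 0.9149, 1


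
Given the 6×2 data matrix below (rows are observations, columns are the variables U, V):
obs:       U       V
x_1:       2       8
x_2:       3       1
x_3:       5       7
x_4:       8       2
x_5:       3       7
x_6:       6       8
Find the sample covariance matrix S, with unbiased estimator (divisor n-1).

Step 1 — column means:
  mean(U) = (2 + 3 + 5 + 8 + 3 + 6) / 6 = 27/6 = 4.5
  mean(V) = (8 + 1 + 7 + 2 + 7 + 8) / 6 = 33/6 = 5.5

Step 2 — sample covariance S[i,j] = (1/(n-1)) · Σ_k (x_{k,i} - mean_i) · (x_{k,j} - mean_j), with n-1 = 5.
  S[U,U] = ((-2.5)·(-2.5) + (-1.5)·(-1.5) + (0.5)·(0.5) + (3.5)·(3.5) + (-1.5)·(-1.5) + (1.5)·(1.5)) / 5 = 25.5/5 = 5.1
  S[U,V] = ((-2.5)·(2.5) + (-1.5)·(-4.5) + (0.5)·(1.5) + (3.5)·(-3.5) + (-1.5)·(1.5) + (1.5)·(2.5)) / 5 = -9.5/5 = -1.9
  S[V,V] = ((2.5)·(2.5) + (-4.5)·(-4.5) + (1.5)·(1.5) + (-3.5)·(-3.5) + (1.5)·(1.5) + (2.5)·(2.5)) / 5 = 49.5/5 = 9.9

S is symmetric (S[j,i] = S[i,j]). Assembling:

S = [[5.1, -1.9],
 [-1.9, 9.9]]


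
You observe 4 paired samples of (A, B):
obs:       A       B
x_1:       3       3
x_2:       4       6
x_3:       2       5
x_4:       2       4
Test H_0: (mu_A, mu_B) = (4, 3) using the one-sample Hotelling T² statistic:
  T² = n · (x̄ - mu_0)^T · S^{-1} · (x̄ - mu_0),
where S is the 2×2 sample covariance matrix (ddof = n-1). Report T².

Step 1 — sample mean vector:
  mean(A) = (3 + 4 + 2 + 2) / 4 = 11/4 = 2.75
  mean(B) = (3 + 6 + 5 + 4) / 4 = 18/4 = 4.5
  x̄ = (2.75, 4.5),  deviation x̄ - mu_0 = (2.75, 4.5) - (4, 3) = (-1.25, 1.5).

Step 2 — sample covariance matrix, S[i,j] = (1/(n-1)) · Σ_k (x_{k,i} - mean_i) · (x_{k,j} - mean_j), divisor n-1 = 3:
  S[A,A] = ((0.25)·(0.25) + (1.25)·(1.25) + (-0.75)·(-0.75) + (-0.75)·(-0.75)) / 3 = 2.75/3 = 0.9167
  S[A,B] = ((0.25)·(-1.5) + (1.25)·(1.5) + (-0.75)·(0.5) + (-0.75)·(-0.5)) / 3 = 1.5/3 = 0.5
  S[B,B] = ((-1.5)·(-1.5) + (1.5)·(1.5) + (0.5)·(0.5) + (-0.5)·(-0.5)) / 3 = 5/3 = 1.6667
  S = [[0.9167, 0.5],
 [0.5, 1.6667]].

Step 3 — invert S. det(S) = 0.9167·1.6667 - (0.5)² = 1.2778.
  S^{-1} = (1/det) · [[d, -b], [-b, a]] = [[1.3043, -0.3913],
 [-0.3913, 0.7174]].

Step 4 — quadratic form (x̄ - mu_0)^T · S^{-1} · (x̄ - mu_0):
  S^{-1} · (x̄ - mu_0) = (-2.2174, 1.5652),
  (x̄ - mu_0)^T · [...] = (-1.25)·(-2.2174) + (1.5)·(1.5652) = 5.1196.

Step 5 — scale by n: T² = 4 · 5.1196 = 20.4783.

T² ≈ 20.4783


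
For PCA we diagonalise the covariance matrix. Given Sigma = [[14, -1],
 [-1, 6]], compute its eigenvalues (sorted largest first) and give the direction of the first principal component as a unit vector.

Step 1 — characteristic polynomial of 2×2 Sigma:
  det(Sigma - λI) = λ² - trace · λ + det = 0.
  trace = 14 + 6 = 20, det = 14·6 - (-1)² = 83.
Step 2 — discriminant:
  Δ = trace² - 4·det = 400 - 332 = 68.
Step 3 — eigenvalues:
  λ = (trace ± √Δ)/2 = (20 ± 8.2462)/2,
  λ_1 = 14.1231,  λ_2 = 5.8769.

Step 4 — unit eigenvector for λ_1: solve (Sigma - λ_1 I)v = 0. First row:
  (14 - 14.1231)·v_x + (-1)·v_y = 0, i.e. (-0.1231)·v_x + (-1)·v_y = 0,
  so v ∝ (b, λ_1 - a) = (-1, 0.1231); multiply by -1 so the first entry is positive: u = (1, -0.1231).
  ||u|| = √((1)² + (-0.1231)²) = √(1.0152) ≈ 1.0075,
  v_1 = u/||u|| ≈ (0.9925, -0.1222) (||v_1|| = 1).

λ_1 = 14.1231,  λ_2 = 5.8769;  v_1 ≈ (0.9925, -0.1222)


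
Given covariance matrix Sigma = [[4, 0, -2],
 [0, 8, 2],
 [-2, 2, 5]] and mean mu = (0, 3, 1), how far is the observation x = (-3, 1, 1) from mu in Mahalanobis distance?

Step 1 — centre the observation: (x - mu) = (-3, -2, 0).

Step 2 — invert Sigma (cofactor / det for 3×3, or solve directly):
  Sigma^{-1} = [[0.3214, -0.0357, 0.1429],
 [-0.0357, 0.1429, -0.0714],
 [0.1429, -0.0714, 0.2857]].

Step 3 — form the quadratic (x - mu)^T · Sigma^{-1} · (x - mu):
  Sigma^{-1} · (x - mu) = (-0.8929, -0.1786, -0.2857).
  (x - mu)^T · [Sigma^{-1} · (x - mu)] = (-3)·(-0.8929) + (-2)·(-0.1786) + (0)·(-0.2857) = 3.0357.

Step 4 — take square root: d = √(3.0357) ≈ 1.7423.

d(x, mu) = √(3.0357) ≈ 1.7423


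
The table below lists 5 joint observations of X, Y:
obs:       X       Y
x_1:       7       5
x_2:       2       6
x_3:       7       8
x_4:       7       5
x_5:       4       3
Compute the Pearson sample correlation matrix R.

Step 1 — column means:
  mean(X) = (7 + 2 + 7 + 7 + 4) / 5 = 27/5 = 5.4
  mean(Y) = (5 + 6 + 8 + 5 + 3) / 5 = 27/5 = 5.4

Step 2 — sample variances and covariances s[i,j] = (1/(n-1)) · Σ_k (x_{k,i} - mean_i) · (x_{k,j} - mean_j), with n-1 = 4:
  s[X,X] = ((1.6)·(1.6) + (-3.4)·(-3.4) + (1.6)·(1.6) + (1.6)·(1.6) + (-1.4)·(-1.4)) / 4 = 21.2/4 = 5.3
  s[X,Y] = ((1.6)·(-0.4) + (-3.4)·(0.6) + (1.6)·(2.6) + (1.6)·(-0.4) + (-1.4)·(-2.4)) / 4 = 4.2/4 = 1.05
  s[Y,Y] = ((-0.4)·(-0.4) + (0.6)·(0.6) + (2.6)·(2.6) + (-0.4)·(-0.4) + (-2.4)·(-2.4)) / 4 = 13.2/4 = 3.3
  Sample standard deviations s_i = √(s[i,i]):
  s(X) = √(5.3) = 2.3022
  s(Y) = √(3.3) = 1.8166

Step 3 — r_{ij} = s_{ij} / (s_i · s_j):
  r[X,X] = 1 (diagonal).
  r[X,Y] = 1.05 / (2.3022 · 1.8166) = 1.05 / 4.1821 = 0.2511
  r[Y,Y] = 1 (diagonal).

R is symmetric with unit diagonal. Assembling:

R = [[1, 0.2511],
 [0.2511, 1]]


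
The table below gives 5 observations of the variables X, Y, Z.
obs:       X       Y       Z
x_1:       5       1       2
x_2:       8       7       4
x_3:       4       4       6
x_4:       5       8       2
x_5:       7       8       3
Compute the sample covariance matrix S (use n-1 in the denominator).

Step 1 — column means:
  mean(X) = (5 + 8 + 4 + 5 + 7) / 5 = 29/5 = 5.8
  mean(Y) = (1 + 7 + 4 + 8 + 8) / 5 = 28/5 = 5.6
  mean(Z) = (2 + 4 + 6 + 2 + 3) / 5 = 17/5 = 3.4

Step 2 — sample covariance S[i,j] = (1/(n-1)) · Σ_k (x_{k,i} - mean_i) · (x_{k,j} - mean_j), with n-1 = 4.
  S[X,X] = ((-0.8)·(-0.8) + (2.2)·(2.2) + (-1.8)·(-1.8) + (-0.8)·(-0.8) + (1.2)·(1.2)) / 4 = 10.8/4 = 2.7
  S[X,Y] = ((-0.8)·(-4.6) + (2.2)·(1.4) + (-1.8)·(-1.6) + (-0.8)·(2.4) + (1.2)·(2.4)) / 4 = 10.6/4 = 2.65
  S[X,Z] = ((-0.8)·(-1.4) + (2.2)·(0.6) + (-1.8)·(2.6) + (-0.8)·(-1.4) + (1.2)·(-0.4)) / 4 = -1.6/4 = -0.4
  S[Y,Y] = ((-4.6)·(-4.6) + (1.4)·(1.4) + (-1.6)·(-1.6) + (2.4)·(2.4) + (2.4)·(2.4)) / 4 = 37.2/4 = 9.3
  S[Y,Z] = ((-4.6)·(-1.4) + (1.4)·(0.6) + (-1.6)·(2.6) + (2.4)·(-1.4) + (2.4)·(-0.4)) / 4 = -1.2/4 = -0.3
  S[Z,Z] = ((-1.4)·(-1.4) + (0.6)·(0.6) + (2.6)·(2.6) + (-1.4)·(-1.4) + (-0.4)·(-0.4)) / 4 = 11.2/4 = 2.8

S is symmetric (S[j,i] = S[i,j]). Assembling:

S = [[2.7, 2.65, -0.4],
 [2.65, 9.3, -0.3],
 [-0.4, -0.3, 2.8]]


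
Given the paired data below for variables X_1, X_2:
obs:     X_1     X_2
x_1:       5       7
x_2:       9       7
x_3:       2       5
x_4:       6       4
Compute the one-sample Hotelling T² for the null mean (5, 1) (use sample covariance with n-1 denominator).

Step 1 — sample mean vector:
  mean(X_1) = (5 + 9 + 2 + 6) / 4 = 22/4 = 5.5
  mean(X_2) = (7 + 7 + 5 + 4) / 4 = 23/4 = 5.75
  x̄ = (5.5, 5.75),  deviation x̄ - mu_0 = (5.5, 5.75) - (5, 1) = (0.5, 4.75).

Step 2 — sample covariance matrix, S[i,j] = (1/(n-1)) · Σ_k (x_{k,i} - mean_i) · (x_{k,j} - mean_j), divisor n-1 = 3:
  S[X_1,X_1] = ((-0.5)·(-0.5) + (3.5)·(3.5) + (-3.5)·(-3.5) + (0.5)·(0.5)) / 3 = 25/3 = 8.3333
  S[X_1,X_2] = ((-0.5)·(1.25) + (3.5)·(1.25) + (-3.5)·(-0.75) + (0.5)·(-1.75)) / 3 = 5.5/3 = 1.8333
  S[X_2,X_2] = ((1.25)·(1.25) + (1.25)·(1.25) + (-0.75)·(-0.75) + (-1.75)·(-1.75)) / 3 = 6.75/3 = 2.25
  S = [[8.3333, 1.8333],
 [1.8333, 2.25]].

Step 3 — invert S. det(S) = 8.3333·2.25 - (1.8333)² = 15.3889.
  S^{-1} = (1/det) · [[d, -b], [-b, a]] = [[0.1462, -0.1191],
 [-0.1191, 0.5415]].

Step 4 — quadratic form (x̄ - mu_0)^T · S^{-1} · (x̄ - mu_0):
  S^{-1} · (x̄ - mu_0) = (-0.4928, 2.5126),
  (x̄ - mu_0)^T · [...] = (0.5)·(-0.4928) + (4.75)·(2.5126) = 11.6886.

Step 5 — scale by n: T² = 4 · 11.6886 = 46.7545.

T² ≈ 46.7545


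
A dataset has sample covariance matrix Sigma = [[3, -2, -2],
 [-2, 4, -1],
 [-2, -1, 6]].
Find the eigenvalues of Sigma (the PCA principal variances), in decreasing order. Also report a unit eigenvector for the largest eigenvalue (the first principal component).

Step 1 — characteristic polynomial p(λ) = det(λI - Sigma) = λ³ - tr·λ² + c_1·λ - det, where tr = trace, c_1 = sum of the principal 2×2 minors, det = det(Sigma):
  tr = 3 + 4 + 6 = 13,
  c_1 = (3·4 - (-2)²) + (3·6 - (-2)²) + (4·6 - (-1)²) = 8 + 14 + 23 = 45,
  det = 3·(4·6 - (-1)²) - (-2)·((-2)·6 - (-1)·(-2)) + (-2)·((-2)·(-1) - 4·(-2)) = 3·(23) - (-2)·(-14) + (-2)·(10) = 21.
  So p(λ) = λ³ - 13λ² + 45λ - 21.
Step 2 — look for an integer root (rational root theorem: any rational root is an integer divisor of 21). Testing λ = 7:
  p(7) = 343 - 637 + 315 - 21 = 0  ✓
  Dividing out (λ - 7): p(λ) = (λ - 7)(λ² - 6λ + 3).
Step 3 — remaining eigenvalues from the quadratic λ² - 6λ + 3 = 0:
  Δ = 6² - 4·3 = 36 - 12 = 24,  λ = (6 ± √24)/2 = (6 ± 4.899)/2 ≈ 5.4495 or 0.5505.
  Sorted: λ_1 = 7,  λ_2 = 5.4495,  λ_3 = 0.5505  (check: sum = 13 = tr ✓).

Step 4 — unit eigenvector for λ_1 = 7: v spans the null space of (Sigma - λ_1 I), whose rows are
  r_1 = (-4, -2, -2),  r_2 = (-2, -3, -1),  r_3 = (-2, -1, -1).
  v is orthogonal to every row, so take v ∝ r_1 × r_2 = ((-2)·(-1) - (-2)·(-3), (-2)·(-2) - (-4)·(-1), (-4)·(-3) - (-2)·(-2)) = (-4, 0, 8).
  Rescale (divide by 4; multiply by -1 so the first nonzero entry is positive): u = (1, 0, -2).
  ||u|| = √((1)² + (0)² + (-2)²) = √(5) ≈ 2.2361,  v_1 = u/||u|| ≈ (0.4472, 0, -0.8944) (||v_1|| = 1).

λ_1 = 7,  λ_2 = 5.4495,  λ_3 = 0.5505;  v_1 ≈ (0.4472, 0, -0.8944)


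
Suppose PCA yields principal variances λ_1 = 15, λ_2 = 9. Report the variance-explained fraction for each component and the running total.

Step 1 — total variance = trace(Sigma) = Σ λ_i = 15 + 9 = 24.

Step 2 — fraction explained by component i = λ_i / Σ λ:
  PC1: 15/24 = 0.625
  PC2: 9/24 = 0.375

Step 3 — cumulative fraction after k components = (λ_1 + ... + λ_k) / Σ λ:
  k = 1: 15/24 = 0.625
  k = 2: (15 + 9)/24 = 24/24 = 1

Summary (fraction, with percent):

explained: PC1 0.625 (62.5%), PC2 0.375 (37.5%);  cumulative: 0.625, 1


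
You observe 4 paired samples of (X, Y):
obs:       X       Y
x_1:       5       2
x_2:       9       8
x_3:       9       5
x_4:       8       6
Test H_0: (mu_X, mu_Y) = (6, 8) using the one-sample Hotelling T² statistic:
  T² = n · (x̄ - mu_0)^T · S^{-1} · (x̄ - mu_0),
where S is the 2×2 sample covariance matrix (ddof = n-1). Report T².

Step 1 — sample mean vector:
  mean(X) = (5 + 9 + 9 + 8) / 4 = 31/4 = 7.75
  mean(Y) = (2 + 8 + 5 + 6) / 4 = 21/4 = 5.25
  x̄ = (7.75, 5.25),  deviation x̄ - mu_0 = (7.75, 5.25) - (6, 8) = (1.75, -2.75).

Step 2 — sample covariance matrix, S[i,j] = (1/(n-1)) · Σ_k (x_{k,i} - mean_i) · (x_{k,j} - mean_j), divisor n-1 = 3:
  S[X,X] = ((-2.75)·(-2.75) + (1.25)·(1.25) + (1.25)·(1.25) + (0.25)·(0.25)) / 3 = 10.75/3 = 3.5833
  S[X,Y] = ((-2.75)·(-3.25) + (1.25)·(2.75) + (1.25)·(-0.25) + (0.25)·(0.75)) / 3 = 12.25/3 = 4.0833
  S[Y,Y] = ((-3.25)·(-3.25) + (2.75)·(2.75) + (-0.25)·(-0.25) + (0.75)·(0.75)) / 3 = 18.75/3 = 6.25
  S = [[3.5833, 4.0833],
 [4.0833, 6.25]].

Step 3 — invert S. det(S) = 3.5833·6.25 - (4.0833)² = 5.7222.
  S^{-1} = (1/det) · [[d, -b], [-b, a]] = [[1.0922, -0.7136],
 [-0.7136, 0.6262]].

Step 4 — quadratic form (x̄ - mu_0)^T · S^{-1} · (x̄ - mu_0):
  S^{-1} · (x̄ - mu_0) = (3.8738, -2.9709),
  (x̄ - mu_0)^T · [...] = (1.75)·(3.8738) + (-2.75)·(-2.9709) = 14.949.

Step 5 — scale by n: T² = 4 · 14.949 = 59.7961.

T² ≈ 59.7961


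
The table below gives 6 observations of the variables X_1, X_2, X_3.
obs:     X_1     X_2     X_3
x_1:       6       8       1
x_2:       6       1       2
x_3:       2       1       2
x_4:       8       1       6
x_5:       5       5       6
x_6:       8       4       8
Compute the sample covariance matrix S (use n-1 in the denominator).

Step 1 — column means:
  mean(X_1) = (6 + 6 + 2 + 8 + 5 + 8) / 6 = 35/6 = 5.8333
  mean(X_2) = (8 + 1 + 1 + 1 + 5 + 4) / 6 = 20/6 = 3.3333
  mean(X_3) = (1 + 2 + 2 + 6 + 6 + 8) / 6 = 25/6 = 4.1667

Step 2 — sample covariance S[i,j] = (1/(n-1)) · Σ_k (x_{k,i} - mean_i) · (x_{k,j} - mean_j), with n-1 = 5.
  S[X_1,X_1] = ((0.1667)·(0.1667) + (0.1667)·(0.1667) + (-3.8333)·(-3.8333) + (2.1667)·(2.1667) + (-0.8333)·(-0.8333) + (2.1667)·(2.1667)) / 5 = 24.8333/5 = 4.9667
  S[X_1,X_2] = ((0.1667)·(4.6667) + (0.1667)·(-2.3333) + (-3.8333)·(-2.3333) + (2.1667)·(-2.3333) + (-0.8333)·(1.6667) + (2.1667)·(0.6667)) / 5 = 4.3333/5 = 0.8667
  S[X_1,X_3] = ((0.1667)·(-3.1667) + (0.1667)·(-2.1667) + (-3.8333)·(-2.1667) + (2.1667)·(1.8333) + (-0.8333)·(1.8333) + (2.1667)·(3.8333)) / 5 = 18.1667/5 = 3.6333
  S[X_2,X_2] = ((4.6667)·(4.6667) + (-2.3333)·(-2.3333) + (-2.3333)·(-2.3333) + (-2.3333)·(-2.3333) + (1.6667)·(1.6667) + (0.6667)·(0.6667)) / 5 = 41.3333/5 = 8.2667
  S[X_2,X_3] = ((4.6667)·(-3.1667) + (-2.3333)·(-2.1667) + (-2.3333)·(-2.1667) + (-2.3333)·(1.8333) + (1.6667)·(1.8333) + (0.6667)·(3.8333)) / 5 = -3.3333/5 = -0.6667
  S[X_3,X_3] = ((-3.1667)·(-3.1667) + (-2.1667)·(-2.1667) + (-2.1667)·(-2.1667) + (1.8333)·(1.8333) + (1.8333)·(1.8333) + (3.8333)·(3.8333)) / 5 = 40.8333/5 = 8.1667

S is symmetric (S[j,i] = S[i,j]). Assembling:

S = [[4.9667, 0.8667, 3.6333],
 [0.8667, 8.2667, -0.6667],
 [3.6333, -0.6667, 8.1667]]


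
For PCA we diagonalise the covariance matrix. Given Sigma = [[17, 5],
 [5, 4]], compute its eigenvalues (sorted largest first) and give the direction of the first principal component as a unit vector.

Step 1 — characteristic polynomial of 2×2 Sigma:
  det(Sigma - λI) = λ² - trace · λ + det = 0.
  trace = 17 + 4 = 21, det = 17·4 - (5)² = 43.
Step 2 — discriminant:
  Δ = trace² - 4·det = 441 - 172 = 269.
Step 3 — eigenvalues:
  λ = (trace ± √Δ)/2 = (21 ± 16.4012)/2,
  λ_1 = 18.7006,  λ_2 = 2.2994.

Step 4 — unit eigenvector for λ_1: solve (Sigma - λ_1 I)v = 0. First row:
  (17 - 18.7006)·v_x + (5)·v_y = 0, i.e. (-1.7006)·v_x + (5)·v_y = 0,
  so v ∝ (b, λ_1 - a) = (5, 1.7006) = u.
  ||u|| = √((5)² + (1.7006)²) = √(27.8921) ≈ 5.2813,
  v_1 = u/||u|| ≈ (0.9467, 0.322) (||v_1|| = 1).

λ_1 = 18.7006,  λ_2 = 2.2994;  v_1 ≈ (0.9467, 0.322)


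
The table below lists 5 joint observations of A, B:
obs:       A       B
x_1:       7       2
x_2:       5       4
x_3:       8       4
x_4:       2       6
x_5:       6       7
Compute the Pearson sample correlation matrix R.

Step 1 — column means:
  mean(A) = (7 + 5 + 8 + 2 + 6) / 5 = 28/5 = 5.6
  mean(B) = (2 + 4 + 4 + 6 + 7) / 5 = 23/5 = 4.6

Step 2 — sample variances and covariances s[i,j] = (1/(n-1)) · Σ_k (x_{k,i} - mean_i) · (x_{k,j} - mean_j), with n-1 = 4:
  s[A,A] = ((1.4)·(1.4) + (-0.6)·(-0.6) + (2.4)·(2.4) + (-3.6)·(-3.6) + (0.4)·(0.4)) / 4 = 21.2/4 = 5.3
  s[A,B] = ((1.4)·(-2.6) + (-0.6)·(-0.6) + (2.4)·(-0.6) + (-3.6)·(1.4) + (0.4)·(2.4)) / 4 = -8.8/4 = -2.2
  s[B,B] = ((-2.6)·(-2.6) + (-0.6)·(-0.6) + (-0.6)·(-0.6) + (1.4)·(1.4) + (2.4)·(2.4)) / 4 = 15.2/4 = 3.8
  Sample standard deviations s_i = √(s[i,i]):
  s(A) = √(5.3) = 2.3022
  s(B) = √(3.8) = 1.9494

Step 3 — r_{ij} = s_{ij} / (s_i · s_j):
  r[A,A] = 1 (diagonal).
  r[A,B] = -2.2 / (2.3022 · 1.9494) = -2.2 / 4.4878 = -0.4902
  r[B,B] = 1 (diagonal).

R is symmetric with unit diagonal. Assembling:

R = [[1, -0.4902],
 [-0.4902, 1]]


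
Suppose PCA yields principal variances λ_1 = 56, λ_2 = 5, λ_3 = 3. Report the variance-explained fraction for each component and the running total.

Step 1 — total variance = trace(Sigma) = Σ λ_i = 56 + 5 + 3 = 64.

Step 2 — fraction explained by component i = λ_i / Σ λ:
  PC1: 56/64 = 0.875
  PC2: 5/64 = 0.0781
  PC3: 3/64 = 0.0469

Step 3 — cumulative fraction after k components = (λ_1 + ... + λ_k) / Σ λ:
  k = 1: 56/64 = 0.875
  k = 2: (56 + 5)/64 = 61/64 = 0.9531
  k = 3: (56 + 5 + 3)/64 = 64/64 = 1

Summary (fraction, with percent):

explained: PC1 0.875 (87.5%), PC2 0.0781 (7.81%), PC3 0.0469 (4.69%);  cumulative: 0.875, 0.9531, 1


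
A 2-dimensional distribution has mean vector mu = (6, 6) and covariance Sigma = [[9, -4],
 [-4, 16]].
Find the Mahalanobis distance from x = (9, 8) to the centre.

Step 1 — centre the observation: (x - mu) = (3, 2).

Step 2 — invert Sigma. det(Sigma) = 9·16 - (-4)² = 128.
  Sigma^{-1} = (1/det) · [[d, -b], [-b, a]] = [[0.125, 0.0312],
 [0.0312, 0.0703]].

Step 3 — form the quadratic (x - mu)^T · Sigma^{-1} · (x - mu):
  Sigma^{-1} · (x - mu) = (0.4375, 0.2344).
  (x - mu)^T · [Sigma^{-1} · (x - mu)] = (3)·(0.4375) + (2)·(0.2344) = 1.7812.

Step 4 — take square root: d = √(1.7812) ≈ 1.3346.

d(x, mu) = √(1.7812) ≈ 1.3346


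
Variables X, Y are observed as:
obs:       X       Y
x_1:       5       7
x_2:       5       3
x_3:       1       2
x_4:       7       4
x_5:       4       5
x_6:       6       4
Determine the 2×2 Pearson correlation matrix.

Step 1 — column means:
  mean(X) = (5 + 5 + 1 + 7 + 4 + 6) / 6 = 28/6 = 4.6667
  mean(Y) = (7 + 3 + 2 + 4 + 5 + 4) / 6 = 25/6 = 4.1667

Step 2 — sample variances and covariances s[i,j] = (1/(n-1)) · Σ_k (x_{k,i} - mean_i) · (x_{k,j} - mean_j), with n-1 = 5:
  s[X,X] = ((0.3333)·(0.3333) + (0.3333)·(0.3333) + (-3.6667)·(-3.6667) + (2.3333)·(2.3333) + (-0.6667)·(-0.6667) + (1.3333)·(1.3333)) / 5 = 21.3333/5 = 4.2667
  s[X,Y] = ((0.3333)·(2.8333) + (0.3333)·(-1.1667) + (-3.6667)·(-2.1667) + (2.3333)·(-0.1667) + (-0.6667)·(0.8333) + (1.3333)·(-0.1667)) / 5 = 7.3333/5 = 1.4667
  s[Y,Y] = ((2.8333)·(2.8333) + (-1.1667)·(-1.1667) + (-2.1667)·(-2.1667) + (-0.1667)·(-0.1667) + (0.8333)·(0.8333) + (-0.1667)·(-0.1667)) / 5 = 14.8333/5 = 2.9667
  Sample standard deviations s_i = √(s[i,i]):
  s(X) = √(4.2667) = 2.0656
  s(Y) = √(2.9667) = 1.7224

Step 3 — r_{ij} = s_{ij} / (s_i · s_j):
  r[X,X] = 1 (diagonal).
  r[X,Y] = 1.4667 / (2.0656 · 1.7224) = 1.4667 / 3.5578 = 0.4122
  r[Y,Y] = 1 (diagonal).

R is symmetric with unit diagonal. Assembling:

R = [[1, 0.4122],
 [0.4122, 1]]


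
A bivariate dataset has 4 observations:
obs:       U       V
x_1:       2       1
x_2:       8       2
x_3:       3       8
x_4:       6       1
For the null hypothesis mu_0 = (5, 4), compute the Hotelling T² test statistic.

Step 1 — sample mean vector:
  mean(U) = (2 + 8 + 3 + 6) / 4 = 19/4 = 4.75
  mean(V) = (1 + 2 + 8 + 1) / 4 = 12/4 = 3
  x̄ = (4.75, 3),  deviation x̄ - mu_0 = (4.75, 3) - (5, 4) = (-0.25, -1).

Step 2 — sample covariance matrix, S[i,j] = (1/(n-1)) · Σ_k (x_{k,i} - mean_i) · (x_{k,j} - mean_j), divisor n-1 = 3:
  S[U,U] = ((-2.75)·(-2.75) + (3.25)·(3.25) + (-1.75)·(-1.75) + (1.25)·(1.25)) / 3 = 22.75/3 = 7.5833
  S[U,V] = ((-2.75)·(-2) + (3.25)·(-1) + (-1.75)·(5) + (1.25)·(-2)) / 3 = -9/3 = -3
  S[V,V] = ((-2)·(-2) + (-1)·(-1) + (5)·(5) + (-2)·(-2)) / 3 = 34/3 = 11.3333
  S = [[7.5833, -3],
 [-3, 11.3333]].

Step 3 — invert S. det(S) = 7.5833·11.3333 - (-3)² = 76.9444.
  S^{-1} = (1/det) · [[d, -b], [-b, a]] = [[0.1473, 0.039],
 [0.039, 0.0986]].

Step 4 — quadratic form (x̄ - mu_0)^T · S^{-1} · (x̄ - mu_0):
  S^{-1} · (x̄ - mu_0) = (-0.0758, -0.1083),
  (x̄ - mu_0)^T · [...] = (-0.25)·(-0.0758) + (-1)·(-0.1083) = 0.1273.

Step 5 — scale by n: T² = 4 · 0.1273 = 0.509.

T² ≈ 0.509


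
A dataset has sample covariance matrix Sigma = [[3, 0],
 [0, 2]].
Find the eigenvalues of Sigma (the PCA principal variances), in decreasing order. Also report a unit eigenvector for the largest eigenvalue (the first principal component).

Step 1 — characteristic polynomial of 2×2 Sigma:
  det(Sigma - λI) = λ² - trace · λ + det = 0.
  trace = 3 + 2 = 5, det = 3·2 - (0)² = 6.
Step 2 — discriminant:
  Δ = trace² - 4·det = 25 - 24 = 1.
Step 3 — eigenvalues:
  λ = (trace ± √Δ)/2 = (5 ± 1)/2,
  λ_1 = 3,  λ_2 = 2.

Step 4 — unit eigenvector for λ_1: Sigma is diagonal, so its eigenvectors are the coordinate axes. λ_1 = 3 is the diagonal entry on the first coordinate axis, hence
  v_1 = (1, 0) (||v_1|| = 1).

λ_1 = 3,  λ_2 = 2;  v_1 ≈ (1, 0)


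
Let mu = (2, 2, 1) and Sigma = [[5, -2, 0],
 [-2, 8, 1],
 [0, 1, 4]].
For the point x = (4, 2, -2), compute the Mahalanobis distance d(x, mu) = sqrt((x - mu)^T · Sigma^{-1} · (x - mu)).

Step 1 — centre the observation: (x - mu) = (2, 0, -3).

Step 2 — invert Sigma (cofactor / det for 3×3, or solve directly):
  Sigma^{-1} = [[0.223, 0.0576, -0.0144],
 [0.0576, 0.1439, -0.036],
 [-0.0144, -0.036, 0.259]].

Step 3 — form the quadratic (x - mu)^T · Sigma^{-1} · (x - mu):
  Sigma^{-1} · (x - mu) = (0.4892, 0.223, -0.8058).
  (x - mu)^T · [Sigma^{-1} · (x - mu)] = (2)·(0.4892) + (0)·(0.223) + (-3)·(-0.8058) = 3.3957.

Step 4 — take square root: d = √(3.3957) ≈ 1.8427.

d(x, mu) = √(3.3957) ≈ 1.8427


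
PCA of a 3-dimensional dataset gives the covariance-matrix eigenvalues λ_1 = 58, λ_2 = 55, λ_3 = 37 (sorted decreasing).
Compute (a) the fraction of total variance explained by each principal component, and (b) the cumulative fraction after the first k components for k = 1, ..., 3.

Step 1 — total variance = trace(Sigma) = Σ λ_i = 58 + 55 + 37 = 150.

Step 2 — fraction explained by component i = λ_i / Σ λ:
  PC1: 58/150 = 0.3867
  PC2: 55/150 = 0.3667
  PC3: 37/150 = 0.2467

Step 3 — cumulative fraction after k components = (λ_1 + ... + λ_k) / Σ λ:
  k = 1: 58/150 = 0.3867
  k = 2: (58 + 55)/150 = 113/150 = 0.7533
  k = 3: (58 + 55 + 37)/150 = 150/150 = 1

Summary (fraction, with percent):

explained: PC1 0.3867 (38.67%), PC2 0.3667 (36.67%), PC3 0.2467 (24.67%);  cumulative: 0.3867, 0.7533, 1


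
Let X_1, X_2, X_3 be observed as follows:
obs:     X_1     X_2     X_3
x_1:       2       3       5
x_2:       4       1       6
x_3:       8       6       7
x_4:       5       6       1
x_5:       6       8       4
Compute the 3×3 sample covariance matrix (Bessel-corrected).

Step 1 — column means:
  mean(X_1) = (2 + 4 + 8 + 5 + 6) / 5 = 25/5 = 5
  mean(X_2) = (3 + 1 + 6 + 6 + 8) / 5 = 24/5 = 4.8
  mean(X_3) = (5 + 6 + 7 + 1 + 4) / 5 = 23/5 = 4.6

Step 2 — sample covariance S[i,j] = (1/(n-1)) · Σ_k (x_{k,i} - mean_i) · (x_{k,j} - mean_j), with n-1 = 4.
  S[X_1,X_1] = ((-3)·(-3) + (-1)·(-1) + (3)·(3) + (0)·(0) + (1)·(1)) / 4 = 20/4 = 5
  S[X_1,X_2] = ((-3)·(-1.8) + (-1)·(-3.8) + (3)·(1.2) + (0)·(1.2) + (1)·(3.2)) / 4 = 16/4 = 4
  S[X_1,X_3] = ((-3)·(0.4) + (-1)·(1.4) + (3)·(2.4) + (0)·(-3.6) + (1)·(-0.6)) / 4 = 4/4 = 1
  S[X_2,X_2] = ((-1.8)·(-1.8) + (-3.8)·(-3.8) + (1.2)·(1.2) + (1.2)·(1.2) + (3.2)·(3.2)) / 4 = 30.8/4 = 7.7
  S[X_2,X_3] = ((-1.8)·(0.4) + (-3.8)·(1.4) + (1.2)·(2.4) + (1.2)·(-3.6) + (3.2)·(-0.6)) / 4 = -9.4/4 = -2.35
  S[X_3,X_3] = ((0.4)·(0.4) + (1.4)·(1.4) + (2.4)·(2.4) + (-3.6)·(-3.6) + (-0.6)·(-0.6)) / 4 = 21.2/4 = 5.3

S is symmetric (S[j,i] = S[i,j]). Assembling:

S = [[5, 4, 1],
 [4, 7.7, -2.35],
 [1, -2.35, 5.3]]


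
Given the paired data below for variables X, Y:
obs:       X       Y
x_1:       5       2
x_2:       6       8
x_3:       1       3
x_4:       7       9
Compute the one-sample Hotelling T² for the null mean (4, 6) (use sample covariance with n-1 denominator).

Step 1 — sample mean vector:
  mean(X) = (5 + 6 + 1 + 7) / 4 = 19/4 = 4.75
  mean(Y) = (2 + 8 + 3 + 9) / 4 = 22/4 = 5.5
  x̄ = (4.75, 5.5),  deviation x̄ - mu_0 = (4.75, 5.5) - (4, 6) = (0.75, -0.5).

Step 2 — sample covariance matrix, S[i,j] = (1/(n-1)) · Σ_k (x_{k,i} - mean_i) · (x_{k,j} - mean_j), divisor n-1 = 3:
  S[X,X] = ((0.25)·(0.25) + (1.25)·(1.25) + (-3.75)·(-3.75) + (2.25)·(2.25)) / 3 = 20.75/3 = 6.9167
  S[X,Y] = ((0.25)·(-3.5) + (1.25)·(2.5) + (-3.75)·(-2.5) + (2.25)·(3.5)) / 3 = 19.5/3 = 6.5
  S[Y,Y] = ((-3.5)·(-3.5) + (2.5)·(2.5) + (-2.5)·(-2.5) + (3.5)·(3.5)) / 3 = 37/3 = 12.3333
  S = [[6.9167, 6.5],
 [6.5, 12.3333]].

Step 3 — invert S. det(S) = 6.9167·12.3333 - (6.5)² = 43.0556.
  S^{-1} = (1/det) · [[d, -b], [-b, a]] = [[0.2865, -0.151],
 [-0.151, 0.1606]].

Step 4 — quadratic form (x̄ - mu_0)^T · S^{-1} · (x̄ - mu_0):
  S^{-1} · (x̄ - mu_0) = (0.2903, -0.1935),
  (x̄ - mu_0)^T · [...] = (0.75)·(0.2903) + (-0.5)·(-0.1935) = 0.3145.

Step 5 — scale by n: T² = 4 · 0.3145 = 1.2581.

T² ≈ 1.2581
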